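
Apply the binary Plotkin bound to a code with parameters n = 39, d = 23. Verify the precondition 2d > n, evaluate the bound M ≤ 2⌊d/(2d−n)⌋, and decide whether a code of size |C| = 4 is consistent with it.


Plotkin bound M ≤ 6; given |C| = 4 ≤ bound (satisfied).

Check applicability: 2d = 46, n = 39.
2d − n = 7 > 0, so Plotkin applies.
Compute d/(2d−n) = 23/7 ≈ 3.2857.
⌊d/(2d−n)⌋ = 3.
Plotkin bound: M ≤ 2·3 = 6.
Given |C| = 4, check: satisfied.
This |C| is below the Plotkin bound.


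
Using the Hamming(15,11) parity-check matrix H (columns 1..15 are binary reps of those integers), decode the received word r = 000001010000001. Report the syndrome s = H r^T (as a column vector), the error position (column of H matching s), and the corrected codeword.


s = (0, 0, 0, 1)^T, error position = 1, corrected codeword c = 100001010000001

Compute s = H r^T mod 2 one row at a time:
  s_1 = 1 + 0 + 0 + 0 + 0 + 0 + 0 + 1 = 2 ≡ 0 (mod 2).
  s_2 = 0 + 0 + 1 + 0 + 0 + 0 + 0 + 1 = 2 ≡ 0 (mod 2).
  s_3 = 0 + 0 + 1 + 0 + 0 + 0 + 0 + 1 = 2 ≡ 0 (mod 2).
  s_4 = 0 + 0 + 0 + 0 + 0 + 0 + 0 + 1 = 1 ≡ 1 (mod 2).
s = (0, 0, 0, 1)^T — this equals column 1 of H (binary 0001), so error is at position 1.
Correct: flip bit 1 of r = 000001010000001 to get c = 100001010000001.


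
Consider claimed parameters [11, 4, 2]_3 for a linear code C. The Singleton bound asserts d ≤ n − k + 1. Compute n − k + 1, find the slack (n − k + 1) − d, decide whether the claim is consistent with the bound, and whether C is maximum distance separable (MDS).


Singleton RHS = n − k + 1 = 8, slack = 6, bound satisfied, not MDS.

Singleton bound: d ≤ n − k + 1.
Here n = 11, k = 4, so n − k + 1 = 8.
Given d = 2, check d ≤ 8: YES.
Slack = (n − k + 1) − d = 6.
The code is NOT MDS (slack = 6 > 0).
Description: the claimed parameters are [11, 4, 2]_3; such a code would be non-MDS.


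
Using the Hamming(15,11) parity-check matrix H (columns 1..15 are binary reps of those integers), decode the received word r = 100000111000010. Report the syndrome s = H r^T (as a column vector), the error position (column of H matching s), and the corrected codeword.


s = (1, 0, 0, 1)^T, error position = 9, corrected codeword c = 100000110000010

Compute s = H r^T mod 2 one row at a time:
  s_1 = 1 + 1 + 0 + 0 + 0 + 0 + 1 + 0 = 3 ≡ 1 (mod 2).
  s_2 = 0 + 0 + 0 + 1 + 0 + 0 + 1 + 0 = 2 ≡ 0 (mod 2).
  s_3 = 0 + 0 + 0 + 1 + 0 + 0 + 1 + 0 = 2 ≡ 0 (mod 2).
  s_4 = 1 + 0 + 0 + 1 + 1 + 0 + 0 + 0 = 3 ≡ 1 (mod 2).
s = (1, 0, 0, 1)^T — this equals column 9 of H (binary 1001), so error is at position 9.
Correct: flip bit 9 of r = 100000111000010 to get c = 100000110000010.


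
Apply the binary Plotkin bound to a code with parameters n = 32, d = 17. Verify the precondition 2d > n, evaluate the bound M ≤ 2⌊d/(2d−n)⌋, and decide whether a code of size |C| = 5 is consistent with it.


Plotkin bound M ≤ 16; given |C| = 5 ≤ bound (satisfied).

Check applicability: 2d = 34, n = 32.
2d − n = 2 > 0, so Plotkin applies.
Compute d/(2d−n) = 17/2 ≈ 8.5000.
⌊d/(2d−n)⌋ = 8.
Plotkin bound: M ≤ 2·8 = 16.
Given |C| = 5, check: satisfied.
This |C| is below the Plotkin bound.


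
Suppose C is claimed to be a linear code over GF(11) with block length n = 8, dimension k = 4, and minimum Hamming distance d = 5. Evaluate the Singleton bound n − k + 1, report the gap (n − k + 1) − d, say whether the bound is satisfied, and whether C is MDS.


Singleton RHS = n − k + 1 = 5, slack = 0, bound satisfied, MDS.

Singleton bound: d ≤ n − k + 1.
Here n = 8, k = 4, so n − k + 1 = 5.
Given d = 5, check d ≤ 5: YES.
Slack = (n − k + 1) − d = 0.
The code is MDS (slack = 0).
Description: the claimed parameters are [8, 4, 5]_11; such a code would be MDS (meets Singleton bound).


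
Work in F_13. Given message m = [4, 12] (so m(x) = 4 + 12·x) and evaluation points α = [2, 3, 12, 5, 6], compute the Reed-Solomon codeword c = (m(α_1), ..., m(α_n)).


c = [2, 1, 5, 12, 11]

Message polynomial: m(x) = 4 + 12·x (mod 13).
For each evaluation point α_i, compute m(α_i) mod 13:
  α_1 = 2: Horner steps 12 → 2, so m(2) = 2.
  α_2 = 3: Horner steps 12 → 1, so m(3) = 1.
  α_3 = 12: Horner steps 12 → 5, so m(12) = 5.
  α_4 = 5: Horner steps 12 → 12, so m(5) = 12.
  α_5 = 6: Horner steps 12 → 11, so m(6) = 11.
Codeword c = [2, 1, 5, 12, 11] ∈ F_13^5.


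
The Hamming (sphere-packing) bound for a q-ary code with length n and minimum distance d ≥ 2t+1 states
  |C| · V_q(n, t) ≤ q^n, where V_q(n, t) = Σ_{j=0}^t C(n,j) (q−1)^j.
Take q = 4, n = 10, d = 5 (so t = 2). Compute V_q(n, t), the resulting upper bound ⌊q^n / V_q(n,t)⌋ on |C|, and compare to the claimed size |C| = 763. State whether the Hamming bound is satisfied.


V_q(n, t) = 436, q^n = 1048576, Hamming bound = 2404, |C| = 763 ≤ bound (satisfied).

Step 1: Compute V_q(n, t) = Σ_{j=0}^2 C(n, j) (q−1)^j.
  j = 0: C(10,0)·(3)^0 = 1·1 = 1.
  j = 1: C(10,1)·(3)^1 = 10·3 = 30.
  j = 2: C(10,2)·(3)^2 = 45·9 = 405.
  V_q(n, t) = 1 + 30 + 405 = 436.
Step 2: q^n = 4^10 = 1048576.
Step 3: Hamming bound ⌊q^n / V_q(n,t)⌋ = ⌊1048576/436⌋ = 2404.
Step 4: Compare |C| = 763 to 2404: satisfied.
The claimed |C| lies below the Hamming bound.


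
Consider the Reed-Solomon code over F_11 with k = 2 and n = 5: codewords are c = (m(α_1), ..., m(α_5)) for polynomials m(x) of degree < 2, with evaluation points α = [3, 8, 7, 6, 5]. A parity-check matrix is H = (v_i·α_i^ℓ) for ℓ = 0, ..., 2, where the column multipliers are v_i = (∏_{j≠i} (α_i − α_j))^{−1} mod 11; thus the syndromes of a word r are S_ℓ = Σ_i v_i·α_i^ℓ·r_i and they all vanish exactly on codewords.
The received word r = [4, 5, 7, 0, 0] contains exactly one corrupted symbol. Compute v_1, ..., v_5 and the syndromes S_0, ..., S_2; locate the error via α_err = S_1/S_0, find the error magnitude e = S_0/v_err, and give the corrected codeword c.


S = (4, 2, 1), error at position 4, error magnitude e = 2, c = [4, 5, 7, 9, 0].

Step 1: column multipliers v_i = (∏_{j≠i}(α_i − α_j))^{−1} mod 11.
  i = 1 (α = 3): (3−8)(3−7)(3−6)(3−5) = (−5)·(−4)·(−3)·(−2) = 120 ≡ 10, so v_1 = 10^{−1} = 10 (mod 11).
  i = 2 (α = 8): (8−3)(8−7)(8−6)(8−5) = 5·1·2·3 = 30 ≡ 8, so v_2 = 8^{−1} = 7 (mod 11).
  i = 3 (α = 7): (7−3)(7−8)(7−6)(7−5) = 4·(−1)·1·2 = −8 ≡ 3, so v_3 = 3^{−1} = 4 (mod 11).
  i = 4 (α = 6): (6−3)(6−8)(6−7)(6−5) = 3·(−2)·(−1)·1 = 6 ≡ 6, so v_4 = 6^{−1} = 2 (mod 11).
  i = 5 (α = 5): (5−3)(5−8)(5−7)(5−6) = 2·(−3)·(−2)·(−1) = −12 ≡ 10, so v_5 = 10^{−1} = 10 (mod 11).
  v = [10, 7, 4, 2, 10].
Step 2: syndromes of r = [4, 5, 7, 0, 0] (all sums mod 11).
  S_0 = Σ v_i r_i = 10·4 + 7·5 + 4·7 + 2·0 + 10·0 = 103 ≡ 4.
  S_1 = Σ v_i α_i r_i = 10·3·4 + 7·8·5 + 4·7·7 + 2·6·0 + 10·5·0 = 596 ≡ 2.
  α_i^2 mod 11 = [9, 9, 5, 3, 3].
  S_2 = Σ v_i α_i^2 r_i = 10·9·4 + 7·9·5 + 4·5·7 + 2·3·0 + 10·3·0 = 815 ≡ 1.
  S = (4, 2, 1) ≠ 0, so r is not a codeword (an error is present).
Step 3: locate the error. For a single error e at position i, S_ℓ = v_i·e·α_i^ℓ, so α_err = S_1/S_0.
  S_0^{−1} = 4^{−1} = 3 (mod 11), so α_err = 2·3 = 6 ≡ 6 = α_4. Error position i = 4.
  Consistency check: S_2/S_1 = 1·6 = 6 ≡ 6 = α_err ✓ (single-error assumption holds).
Step 4: error magnitude e = S_0/v_4 = S_0·∏_{j≠4}(α_4 − α_j) = 4·6 = 24 ≡ 2 (mod 11).
Step 5: correct position 4: c_4 = r_4 − e = 0 − 2 ≡ 9 (mod 11). Hence c = [4, 5, 7, 9, 0].
  Check: interpolating c through the α_i gives m(x) = 10 + 9·x (degree < 2) with m(α_i) = c_i for every i, so c is indeed a codeword.


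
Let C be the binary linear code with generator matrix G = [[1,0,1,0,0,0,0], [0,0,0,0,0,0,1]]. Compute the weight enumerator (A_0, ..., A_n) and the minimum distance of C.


Weight distribution: A_0 = 1, A_1 = 1, A_2 = 1, A_3 = 1. Minimum distance d = 1.

Enumerate all 2^2 = 4 messages m ∈ F_2^2.
For each, compute codeword c = mG in F_2^7, then tally its weight.
  m = 00 → c = 0000000, weight = 0.
  m = 10 → c = 1010000, weight = 2.
  m = 01 → c = 0000001, weight = 1.
  m = 11 → c = 1010001, weight = 3.
Tally weights:
  weight 0: 1 codewords.
  weight 1: 1 codewords.
  weight 2: 1 codewords.
  weight 3: 1 codewords.
Minimum distance d = smallest w > 0 with A_w > 0 = 1.
Sanity: Σ A_w = 4 = 2^2 = 4 ✓.


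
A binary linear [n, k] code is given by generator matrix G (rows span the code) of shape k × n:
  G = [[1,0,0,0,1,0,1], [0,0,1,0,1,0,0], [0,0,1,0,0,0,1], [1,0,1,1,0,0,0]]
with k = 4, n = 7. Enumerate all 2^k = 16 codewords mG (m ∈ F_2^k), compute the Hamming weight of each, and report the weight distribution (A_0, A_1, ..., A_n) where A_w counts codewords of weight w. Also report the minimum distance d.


Weight distribution: A_0 = 1, A_1 = 1, A_2 = 6, A_3 = 6, A_4 = 1, A_5 = 1. Minimum distance d = 1.

Enumerate all 2^4 = 16 messages m ∈ F_2^4.
For each, compute codeword c = mG in F_2^7, then tally its weight.
  m = 0000 → c = 0000000, weight = 0.
  m = 1000 → c = 1000101, weight = 3.
  m = 0100 → c = 0010100, weight = 2.
  m = 1100 → c = 1010001, weight = 3.
  m = 0010 → c = 0010001, weight = 2.
  m = 1010 → c = 1010100, weight = 3.
  m = 0110 → c = 0000101, weight = 2.
  m = 1110 → c = 1000000, weight = 1.
  m = 0001 → c = 1011000, weight = 3.
  m = 1001 → c = 0011101, weight = 4.
  m = 0101 → c = 1001100, weight = 3.
  m = 1101 → c = 0001001, weight = 2.
  m = 0011 → c = 1001001, weight = 3.
  m = 1011 → c = 0001100, weight = 2.
  m = 0111 → c = 1011101, weight = 5.
  m = 1111 → c = 0011000, weight = 2.
Tally weights:
  weight 0: 1 codewords.
  weight 1: 1 codewords.
  weight 2: 6 codewords.
  weight 3: 6 codewords.
  weight 4: 1 codewords.
  weight 5: 1 codewords.
Minimum distance d = smallest w > 0 with A_w > 0 = 1.
Sanity: Σ A_w = 16 = 2^4 = 16 ✓.


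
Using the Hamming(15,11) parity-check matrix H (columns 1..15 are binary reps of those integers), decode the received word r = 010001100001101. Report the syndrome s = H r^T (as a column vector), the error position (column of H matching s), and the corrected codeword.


s = (1, 1, 0, 1)^T, error position = 13, corrected codeword c = 010001100001001

Compute s = H r^T mod 2 one row at a time:
  s_1 = 0 + 0 + 0 + 0 + 1 + 1 + 0 + 1 = 3 ≡ 1 (mod 2).
  s_2 = 0 + 0 + 1 + 1 + 1 + 1 + 0 + 1 = 5 ≡ 1 (mod 2).
  s_3 = 1 + 0 + 1 + 1 + 0 + 0 + 0 + 1 = 4 ≡ 0 (mod 2).
  s_4 = 0 + 0 + 0 + 1 + 0 + 0 + 1 + 1 = 3 ≡ 1 (mod 2).
s = (1, 1, 0, 1)^T — this equals column 13 of H (binary 1101), so error is at position 13.
Correct: flip bit 13 of r = 010001100001101 to get c = 010001100001001.


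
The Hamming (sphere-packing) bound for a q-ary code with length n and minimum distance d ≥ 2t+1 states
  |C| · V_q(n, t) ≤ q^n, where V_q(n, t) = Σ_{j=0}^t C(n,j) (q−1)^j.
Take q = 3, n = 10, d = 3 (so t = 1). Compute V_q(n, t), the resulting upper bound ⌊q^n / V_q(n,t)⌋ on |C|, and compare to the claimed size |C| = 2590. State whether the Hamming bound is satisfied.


V_q(n, t) = 21, q^n = 59049, Hamming bound = 2811, |C| = 2590 ≤ bound (satisfied).

Step 1: Compute V_q(n, t) = Σ_{j=0}^1 C(n, j) (q−1)^j.
  j = 0: C(10,0)·(2)^0 = 1·1 = 1.
  j = 1: C(10,1)·(2)^1 = 10·2 = 20.
  V_q(n, t) = 1 + 20 = 21.
Step 2: q^n = 3^10 = 59049.
Step 3: Hamming bound ⌊q^n / V_q(n,t)⌋ = ⌊59049/21⌋ = 2811.
Step 4: Compare |C| = 2590 to 2811: satisfied.
The claimed |C| lies below the Hamming bound.


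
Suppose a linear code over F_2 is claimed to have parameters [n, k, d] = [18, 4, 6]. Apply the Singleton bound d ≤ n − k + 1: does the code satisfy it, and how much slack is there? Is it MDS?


Singleton RHS = n − k + 1 = 15, slack = 9, bound satisfied, not MDS.

Singleton bound: d ≤ n − k + 1.
Here n = 18, k = 4, so n − k + 1 = 15.
Given d = 6, check d ≤ 15: YES.
Slack = (n − k + 1) − d = 9.
The code is NOT MDS (slack = 9 > 0).
Description: the claimed parameters are [18, 4, 6]_2; such a code would be non-MDS.


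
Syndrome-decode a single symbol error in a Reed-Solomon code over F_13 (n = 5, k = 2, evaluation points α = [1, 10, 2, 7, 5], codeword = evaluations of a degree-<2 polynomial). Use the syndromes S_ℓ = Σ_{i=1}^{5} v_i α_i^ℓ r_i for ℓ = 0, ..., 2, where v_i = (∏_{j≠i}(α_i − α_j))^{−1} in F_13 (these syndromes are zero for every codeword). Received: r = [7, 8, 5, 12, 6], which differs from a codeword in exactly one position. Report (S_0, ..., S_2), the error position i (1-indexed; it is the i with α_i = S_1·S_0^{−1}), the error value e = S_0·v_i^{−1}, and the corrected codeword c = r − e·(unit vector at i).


S = (6, 12, 11), error at position 3, error magnitude e = 8, c = [7, 8, 10, 12, 6].

Step 1: column multipliers v_i = (∏_{j≠i}(α_i − α_j))^{−1} mod 13.
  i = 1 (α = 1): (1−10)(1−2)(1−7)(1−5) = (−9)·(−1)·(−6)·(−4) = 216 ≡ 8, so v_1 = 8^{−1} = 5 (mod 13).
  i = 2 (α = 10): (10−1)(10−2)(10−7)(10−5) = 9·8·3·5 = 1080 ≡ 1, so v_2 = 1^{−1} = 1 (mod 13).
  i = 3 (α = 2): (2−1)(2−10)(2−7)(2−5) = 1·(−8)·(−5)·(−3) = −120 ≡ 10, so v_3 = 10^{−1} = 4 (mod 13).
  i = 4 (α = 7): (7−1)(7−10)(7−2)(7−5) = 6·(−3)·5·2 = −180 ≡ 2, so v_4 = 2^{−1} = 7 (mod 13).
  i = 5 (α = 5): (5−1)(5−10)(5−2)(5−7) = 4·(−5)·3·(−2) = 120 ≡ 3, so v_5 = 3^{−1} = 9 (mod 13).
  v = [5, 1, 4, 7, 9].
Step 2: syndromes of r = [7, 8, 5, 12, 6] (all sums mod 13).
  S_0 = Σ v_i r_i = 5·7 + 1·8 + 4·5 + 7·12 + 9·6 = 201 ≡ 6.
  S_1 = Σ v_i α_i r_i = 5·1·7 + 1·10·8 + 4·2·5 + 7·7·12 + 9·5·6 = 1013 ≡ 12.
  α_i^2 mod 13 = [1, 9, 4, 10, 12].
  S_2 = Σ v_i α_i^2 r_i = 5·1·7 + 1·9·8 + 4·4·5 + 7·10·12 + 9·12·6 = 1675 ≡ 11.
  S = (6, 12, 11) ≠ 0, so r is not a codeword (an error is present).
Step 3: locate the error. For a single error e at position i, S_ℓ = v_i·e·α_i^ℓ, so α_err = S_1/S_0.
  S_0^{−1} = 6^{−1} = 11 (mod 13), so α_err = 12·11 = 132 ≡ 2 = α_3. Error position i = 3.
  Consistency check: S_2/S_1 = 11·12 = 132 ≡ 2 = α_err ✓ (single-error assumption holds).
Step 4: error magnitude e = S_0/v_3 = S_0·∏_{j≠3}(α_3 − α_j) = 6·10 = 60 ≡ 8 (mod 13).
Step 5: correct position 3: c_3 = r_3 − e = 5 − 8 ≡ 10 (mod 13). Hence c = [7, 8, 10, 12, 6].
  Check: interpolating c through the α_i gives m(x) = 4 + 3·x (degree < 2) with m(α_i) = c_i for every i, so c is indeed a codeword.


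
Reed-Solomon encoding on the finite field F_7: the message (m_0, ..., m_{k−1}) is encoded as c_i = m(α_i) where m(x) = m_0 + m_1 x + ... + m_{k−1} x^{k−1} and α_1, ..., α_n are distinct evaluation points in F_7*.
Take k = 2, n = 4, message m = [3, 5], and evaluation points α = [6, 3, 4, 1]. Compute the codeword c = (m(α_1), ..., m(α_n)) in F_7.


c = [5, 4, 2, 1]

Message polynomial: m(x) = 3 + 5·x (mod 7).
For each evaluation point α_i, compute m(α_i) mod 7:
  α_1 = 6: Horner steps 5 → 5, so m(6) = 5.
  α_2 = 3: Horner steps 5 → 4, so m(3) = 4.
  α_3 = 4: Horner steps 5 → 2, so m(4) = 2.
  α_4 = 1: Horner steps 5 → 1, so m(1) = 1.
Codeword c = [5, 4, 2, 1] ∈ F_7^4.


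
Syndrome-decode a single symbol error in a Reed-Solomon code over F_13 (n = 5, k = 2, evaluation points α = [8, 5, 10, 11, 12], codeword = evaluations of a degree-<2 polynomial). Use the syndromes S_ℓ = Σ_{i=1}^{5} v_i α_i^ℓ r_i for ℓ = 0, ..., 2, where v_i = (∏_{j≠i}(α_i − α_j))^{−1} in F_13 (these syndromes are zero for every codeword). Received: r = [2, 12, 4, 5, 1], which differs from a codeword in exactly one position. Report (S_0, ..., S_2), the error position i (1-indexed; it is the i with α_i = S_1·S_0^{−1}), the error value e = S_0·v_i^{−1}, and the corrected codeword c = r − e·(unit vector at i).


S = (2, 11, 2), error at position 5, error magnitude e = 8, c = [2, 12, 4, 5, 6].

Step 1: column multipliers v_i = (∏_{j≠i}(α_i − α_j))^{−1} mod 13.
  i = 1 (α = 8): (8−5)(8−10)(8−11)(8−12) = 3·(−2)·(−3)·(−4) = −72 ≡ 6, so v_1 = 6^{−1} = 11 (mod 13).
  i = 2 (α = 5): (5−8)(5−10)(5−11)(5−12) = (−3)·(−5)·(−6)·(−7) = 630 ≡ 6, so v_2 = 6^{−1} = 11 (mod 13).
  i = 3 (α = 10): (10−8)(10−5)(10−11)(10−12) = 2·5·(−1)·(−2) = 20 ≡ 7, so v_3 = 7^{−1} = 2 (mod 13).
  i = 4 (α = 11): (11−8)(11−5)(11−10)(11−12) = 3·6·1·(−1) = −18 ≡ 8, so v_4 = 8^{−1} = 5 (mod 13).
  i = 5 (α = 12): (12−8)(12−5)(12−10)(12−11) = 4·7·2·1 = 56 ≡ 4, so v_5 = 4^{−1} = 10 (mod 13).
  v = [11, 11, 2, 5, 10].
Step 2: syndromes of r = [2, 12, 4, 5, 1] (all sums mod 13).
  S_0 = Σ v_i r_i = 11·2 + 11·12 + 2·4 + 5·5 + 10·1 = 197 ≡ 2.
  S_1 = Σ v_i α_i r_i = 11·8·2 + 11·5·12 + 2·10·4 + 5·11·5 + 10·12·1 = 1311 ≡ 11.
  α_i^2 mod 13 = [12, 12, 9, 4, 1].
  S_2 = Σ v_i α_i^2 r_i = 11·12·2 + 11·12·12 + 2·9·4 + 5·4·5 + 10·1·1 = 2030 ≡ 2.
  S = (2, 11, 2) ≠ 0, so r is not a codeword (an error is present).
Step 3: locate the error. For a single error e at position i, S_ℓ = v_i·e·α_i^ℓ, so α_err = S_1/S_0.
  S_0^{−1} = 2^{−1} = 7 (mod 13), so α_err = 11·7 = 77 ≡ 12 = α_5. Error position i = 5.
  Consistency check: S_2/S_1 = 2·6 = 12 ≡ 12 = α_err ✓ (single-error assumption holds).
Step 4: error magnitude e = S_0/v_5 = S_0·∏_{j≠5}(α_5 − α_j) = 2·4 = 8 ≡ 8 (mod 13).
Step 5: correct position 5: c_5 = r_5 − e = 1 − 8 ≡ 6 (mod 13). Hence c = [2, 12, 4, 5, 6].
  Check: interpolating c through the α_i gives m(x) = 7 + 1·x (degree < 2) with m(α_i) = c_i for every i, so c is indeed a codeword.


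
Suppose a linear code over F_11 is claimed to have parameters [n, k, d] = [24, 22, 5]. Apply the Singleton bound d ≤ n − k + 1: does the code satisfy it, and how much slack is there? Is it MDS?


Singleton RHS = n − k + 1 = 3, slack = -2, bound violated (no such code; not MDS).

Singleton bound: d ≤ n − k + 1.
Here n = 24, k = 22, so n − k + 1 = 3.
Given d = 5, check d ≤ 3: NO.
Slack = (n − k + 1) − d = -2.
The slack is negative: d = 5 exceeds n − k + 1 = 3 by 2, so the Singleton bound is violated and no linear [24, 22, 5]_11 code can exist. In particular it is not MDS (MDS requires d = n − k + 1 exactly).
Description: the claimed parameters are [24, 22, 5]_11; such a code would be impossible (violates the Singleton bound).


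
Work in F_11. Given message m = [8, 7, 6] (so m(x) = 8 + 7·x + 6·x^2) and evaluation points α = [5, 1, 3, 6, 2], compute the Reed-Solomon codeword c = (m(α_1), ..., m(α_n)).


c = [6, 10, 6, 2, 2]

Message polynomial: m(x) = 8 + 7·x + 6·x^2 (mod 11).
For each evaluation point α_i, compute m(α_i) mod 11:
  α_1 = 5: Horner steps 6 → 4 → 6, so m(5) = 6.
  α_2 = 1: Horner steps 6 → 2 → 10, so m(1) = 10.
  α_3 = 3: Horner steps 6 → 3 → 6, so m(3) = 6.
  α_4 = 6: Horner steps 6 → 10 → 2, so m(6) = 2.
  α_5 = 2: Horner steps 6 → 8 → 2, so m(2) = 2.
Codeword c = [6, 10, 6, 2, 2] ∈ F_11^5.


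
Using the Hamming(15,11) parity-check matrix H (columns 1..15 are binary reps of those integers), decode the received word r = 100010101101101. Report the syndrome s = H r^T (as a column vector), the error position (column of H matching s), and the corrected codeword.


s = (1, 1, 1, 0)^T, error position = 14, corrected codeword c = 100010101101111

Compute s = H r^T mod 2 one row at a time:
  s_1 = 0 + 1 + 1 + 0 + 1 + 1 + 0 + 1 = 5 ≡ 1 (mod 2).
  s_2 = 0 + 1 + 0 + 1 + 1 + 1 + 0 + 1 = 5 ≡ 1 (mod 2).
  s_3 = 0 + 0 + 0 + 1 + 1 + 0 + 0 + 1 = 3 ≡ 1 (mod 2).
  s_4 = 1 + 0 + 1 + 1 + 1 + 0 + 1 + 1 = 6 ≡ 0 (mod 2).
s = (1, 1, 1, 0)^T — this equals column 14 of H (binary 1110), so error is at position 14.
Correct: flip bit 14 of r = 100010101101101 to get c = 100010101101111.


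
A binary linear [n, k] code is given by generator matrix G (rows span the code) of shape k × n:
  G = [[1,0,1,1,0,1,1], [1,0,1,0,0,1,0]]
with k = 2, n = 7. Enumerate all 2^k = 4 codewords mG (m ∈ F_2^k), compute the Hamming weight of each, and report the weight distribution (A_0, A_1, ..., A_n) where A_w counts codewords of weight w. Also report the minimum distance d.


Weight distribution: A_0 = 1, A_2 = 1, A_3 = 1, A_5 = 1. Minimum distance d = 2.

Enumerate all 2^2 = 4 messages m ∈ F_2^2.
For each, compute codeword c = mG in F_2^7, then tally its weight.
  m = 00 → c = 0000000, weight = 0.
  m = 10 → c = 1011011, weight = 5.
  m = 01 → c = 1010010, weight = 3.
  m = 11 → c = 0001001, weight = 2.
Tally weights:
  weight 0: 1 codewords.
  weight 2: 1 codewords.
  weight 3: 1 codewords.
  weight 5: 1 codewords.
Minimum distance d = smallest w > 0 with A_w > 0 = 2.
Sanity: Σ A_w = 4 = 2^2 = 4 ✓.


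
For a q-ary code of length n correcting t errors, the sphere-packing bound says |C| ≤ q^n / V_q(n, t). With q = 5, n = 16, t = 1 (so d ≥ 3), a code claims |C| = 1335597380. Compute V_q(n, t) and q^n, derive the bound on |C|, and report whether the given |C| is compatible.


V_q(n, t) = 65, q^n = 152587890625, Hamming bound = 2347506009, |C| = 1335597380 ≤ bound (satisfied).

Step 1: Compute V_q(n, t) = Σ_{j=0}^1 C(n, j) (q−1)^j.
  j = 0: C(16,0)·(4)^0 = 1·1 = 1.
  j = 1: C(16,1)·(4)^1 = 16·4 = 64.
  V_q(n, t) = 1 + 64 = 65.
Step 2: q^n = 5^16 = 152587890625.
Step 3: Hamming bound ⌊q^n / V_q(n,t)⌋ = ⌊152587890625/65⌋ = 2347506009.
Step 4: Compare |C| = 1335597380 to 2347506009: satisfied.
The claimed |C| lies below the Hamming bound.


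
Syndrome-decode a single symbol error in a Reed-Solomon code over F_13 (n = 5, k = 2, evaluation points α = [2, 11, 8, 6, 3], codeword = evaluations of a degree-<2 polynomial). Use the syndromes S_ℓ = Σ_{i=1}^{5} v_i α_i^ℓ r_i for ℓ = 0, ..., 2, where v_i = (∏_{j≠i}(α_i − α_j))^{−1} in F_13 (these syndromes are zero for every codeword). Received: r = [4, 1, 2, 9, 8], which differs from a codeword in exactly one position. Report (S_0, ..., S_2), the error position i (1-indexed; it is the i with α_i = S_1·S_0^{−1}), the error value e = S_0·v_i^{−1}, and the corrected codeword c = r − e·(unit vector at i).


S = (5, 4, 11), error at position 4, error magnitude e = 2, c = [4, 1, 2, 7, 8].

Step 1: column multipliers v_i = (∏_{j≠i}(α_i − α_j))^{−1} mod 13.
  i = 1 (α = 2): (2−11)(2−8)(2−6)(2−3) = (−9)·(−6)·(−4)·(−1) = 216 ≡ 8, so v_1 = 8^{−1} = 5 (mod 13).
  i = 2 (α = 11): (11−2)(11−8)(11−6)(11−3) = 9·3·5·8 = 1080 ≡ 1, so v_2 = 1^{−1} = 1 (mod 13).
  i = 3 (α = 8): (8−2)(8−11)(8−6)(8−3) = 6·(−3)·2·5 = −180 ≡ 2, so v_3 = 2^{−1} = 7 (mod 13).
  i = 4 (α = 6): (6−2)(6−11)(6−8)(6−3) = 4·(−5)·(−2)·3 = 120 ≡ 3, so v_4 = 3^{−1} = 9 (mod 13).
  i = 5 (α = 3): (3−2)(3−11)(3−8)(3−6) = 1·(−8)·(−5)·(−3) = −120 ≡ 10, so v_5 = 10^{−1} = 4 (mod 13).
  v = [5, 1, 7, 9, 4].
Step 2: syndromes of r = [4, 1, 2, 9, 8] (all sums mod 13).
  S_0 = Σ v_i r_i = 5·4 + 1·1 + 7·2 + 9·9 + 4·8 = 148 ≡ 5.
  S_1 = Σ v_i α_i r_i = 5·2·4 + 1·11·1 + 7·8·2 + 9·6·9 + 4·3·8 = 745 ≡ 4.
  α_i^2 mod 13 = [4, 4, 12, 10, 9].
  S_2 = Σ v_i α_i^2 r_i = 5·4·4 + 1·4·1 + 7·12·2 + 9·10·9 + 4·9·8 = 1350 ≡ 11.
  S = (5, 4, 11) ≠ 0, so r is not a codeword (an error is present).
Step 3: locate the error. For a single error e at position i, S_ℓ = v_i·e·α_i^ℓ, so α_err = S_1/S_0.
  S_0^{−1} = 5^{−1} = 8 (mod 13), so α_err = 4·8 = 32 ≡ 6 = α_4. Error position i = 4.
  Consistency check: S_2/S_1 = 11·10 = 110 ≡ 6 = α_err ✓ (single-error assumption holds).
Step 4: error magnitude e = S_0/v_4 = S_0·∏_{j≠4}(α_4 − α_j) = 5·3 = 15 ≡ 2 (mod 13).
Step 5: correct position 4: c_4 = r_4 − e = 9 − 2 ≡ 7 (mod 13). Hence c = [4, 1, 2, 7, 8].
  Check: interpolating c through the α_i gives m(x) = 9 + 4·x (degree < 2) with m(α_i) = c_i for every i, so c is indeed a codeword.


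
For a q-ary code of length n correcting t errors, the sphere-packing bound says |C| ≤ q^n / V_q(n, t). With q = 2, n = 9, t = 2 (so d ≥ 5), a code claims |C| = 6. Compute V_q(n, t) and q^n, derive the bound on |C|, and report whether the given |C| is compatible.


V_q(n, t) = 46, q^n = 512, Hamming bound = 11, |C| = 6 ≤ bound (satisfied).

Step 1: Compute V_q(n, t) = Σ_{j=0}^2 C(n, j) (q−1)^j.
  j = 0: C(9,0)·(1)^0 = 1·1 = 1.
  j = 1: C(9,1)·(1)^1 = 9·1 = 9.
  j = 2: C(9,2)·(1)^2 = 36·1 = 36.
  V_q(n, t) = 1 + 9 + 36 = 46.
Step 2: q^n = 2^9 = 512.
Step 3: Hamming bound ⌊q^n / V_q(n,t)⌋ = ⌊512/46⌋ = 11.
Step 4: Compare |C| = 6 to 11: satisfied.
The claimed |C| lies below the Hamming bound.


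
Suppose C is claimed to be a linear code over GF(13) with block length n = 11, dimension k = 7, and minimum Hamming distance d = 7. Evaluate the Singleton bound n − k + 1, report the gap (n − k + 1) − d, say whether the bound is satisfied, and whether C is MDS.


Singleton RHS = n − k + 1 = 5, slack = -2, bound violated (no such code; not MDS).

Singleton bound: d ≤ n − k + 1.
Here n = 11, k = 7, so n − k + 1 = 5.
Given d = 7, check d ≤ 5: NO.
Slack = (n − k + 1) − d = -2.
The slack is negative: d = 7 exceeds n − k + 1 = 5 by 2, so the Singleton bound is violated and no linear [11, 7, 7]_13 code can exist. In particular it is not MDS (MDS requires d = n − k + 1 exactly).
Description: the claimed parameters are [11, 7, 7]_13; such a code would be impossible (violates the Singleton bound).


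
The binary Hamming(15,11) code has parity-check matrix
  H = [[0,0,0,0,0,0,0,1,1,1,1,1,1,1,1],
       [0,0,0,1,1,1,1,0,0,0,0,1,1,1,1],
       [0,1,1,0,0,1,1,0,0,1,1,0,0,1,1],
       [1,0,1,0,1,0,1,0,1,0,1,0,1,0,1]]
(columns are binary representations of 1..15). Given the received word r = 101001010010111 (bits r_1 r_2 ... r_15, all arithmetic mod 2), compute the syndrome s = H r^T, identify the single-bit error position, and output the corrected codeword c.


s = (1, 0, 1, 1)^T, error position = 11, corrected codeword c = 101001010000111

Compute s = H r^T mod 2 one row at a time:
  s_1 = 1 + 0 + 0 + 1 + 0 + 1 + 1 + 1 = 5 ≡ 1 (mod 2).
  s_2 = 0 + 0 + 1 + 0 + 0 + 1 + 1 + 1 = 4 ≡ 0 (mod 2).
  s_3 = 0 + 1 + 1 + 0 + 0 + 1 + 1 + 1 = 5 ≡ 1 (mod 2).
  s_4 = 1 + 1 + 0 + 0 + 0 + 1 + 1 + 1 = 5 ≡ 1 (mod 2).
s = (1, 0, 1, 1)^T — this equals column 11 of H (binary 1011), so error is at position 11.
Correct: flip bit 11 of r = 101001010010111 to get c = 101001010000111.


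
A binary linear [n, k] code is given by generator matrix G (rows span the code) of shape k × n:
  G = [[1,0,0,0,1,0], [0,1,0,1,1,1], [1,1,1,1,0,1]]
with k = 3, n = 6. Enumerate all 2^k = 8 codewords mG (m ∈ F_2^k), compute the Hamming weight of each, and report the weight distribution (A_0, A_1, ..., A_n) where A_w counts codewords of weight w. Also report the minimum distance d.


Weight distribution: A_0 = 1, A_1 = 1, A_2 = 1, A_3 = 1, A_4 = 2, A_5 = 2. Minimum distance d = 1.

Enumerate all 2^3 = 8 messages m ∈ F_2^3.
For each, compute codeword c = mG in F_2^6, then tally its weight.
  m = 000 → c = 000000, weight = 0.
  m = 100 → c = 100010, weight = 2.
  m = 010 → c = 010111, weight = 4.
  m = 110 → c = 110101, weight = 4.
  m = 001 → c = 111101, weight = 5.
  m = 101 → c = 011111, weight = 5.
  m = 011 → c = 101010, weight = 3.
  m = 111 → c = 001000, weight = 1.
Tally weights:
  weight 0: 1 codewords.
  weight 1: 1 codewords.
  weight 2: 1 codewords.
  weight 3: 1 codewords.
  weight 4: 2 codewords.
  weight 5: 2 codewords.
Minimum distance d = smallest w > 0 with A_w > 0 = 1.
Sanity: Σ A_w = 8 = 2^3 = 8 ✓.


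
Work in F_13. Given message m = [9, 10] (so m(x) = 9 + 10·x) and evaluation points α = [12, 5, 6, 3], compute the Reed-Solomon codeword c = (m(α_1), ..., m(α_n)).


c = [12, 7, 4, 0]

Message polynomial: m(x) = 9 + 10·x (mod 13).
For each evaluation point α_i, compute m(α_i) mod 13:
  α_1 = 12: Horner steps 10 → 12, so m(12) = 12.
  α_2 = 5: Horner steps 10 → 7, so m(5) = 7.
  α_3 = 6: Horner steps 10 → 4, so m(6) = 4.
  α_4 = 3: Horner steps 10 → 0, so m(3) = 0.
Codeword c = [12, 7, 4, 0] ∈ F_13^4.


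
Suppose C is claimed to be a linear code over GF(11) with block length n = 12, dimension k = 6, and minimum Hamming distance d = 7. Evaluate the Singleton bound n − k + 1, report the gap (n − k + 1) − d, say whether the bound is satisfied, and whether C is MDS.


Singleton RHS = n − k + 1 = 7, slack = 0, bound satisfied, MDS.

Singleton bound: d ≤ n − k + 1.
Here n = 12, k = 6, so n − k + 1 = 7.
Given d = 7, check d ≤ 7: YES.
Slack = (n − k + 1) − d = 0.
The code is MDS (slack = 0).
Description: the claimed parameters are [12, 6, 7]_11; such a code would be MDS (meets Singleton bound).


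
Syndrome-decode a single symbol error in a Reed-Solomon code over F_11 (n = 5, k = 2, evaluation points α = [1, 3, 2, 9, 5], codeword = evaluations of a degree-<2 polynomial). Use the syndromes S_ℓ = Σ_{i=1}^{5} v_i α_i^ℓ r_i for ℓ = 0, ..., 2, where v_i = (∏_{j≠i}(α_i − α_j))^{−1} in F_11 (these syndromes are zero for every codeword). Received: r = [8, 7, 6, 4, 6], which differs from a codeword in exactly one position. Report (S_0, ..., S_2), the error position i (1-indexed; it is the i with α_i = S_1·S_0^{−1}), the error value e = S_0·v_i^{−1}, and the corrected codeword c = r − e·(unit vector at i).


S = (4, 8, 5), error at position 3, error magnitude e = 4, c = [8, 7, 2, 4, 6].

Step 1: column multipliers v_i = (∏_{j≠i}(α_i − α_j))^{−1} mod 11.
  i = 1 (α = 1): (1−3)(1−2)(1−9)(1−5) = (−2)·(−1)·(−8)·(−4) = 64 ≡ 9, so v_1 = 9^{−1} = 5 (mod 11).
  i = 2 (α = 3): (3−1)(3−2)(3−9)(3−5) = 2·1·(−6)·(−2) = 24 ≡ 2, so v_2 = 2^{−1} = 6 (mod 11).
  i = 3 (α = 2): (2−1)(2−3)(2−9)(2−5) = 1·(−1)·(−7)·(−3) = −21 ≡ 1, so v_3 = 1^{−1} = 1 (mod 11).
  i = 4 (α = 9): (9−1)(9−3)(9−2)(9−5) = 8·6·7·4 = 1344 ≡ 2, so v_4 = 2^{−1} = 6 (mod 11).
  i = 5 (α = 5): (5−1)(5−3)(5−2)(5−9) = 4·2·3·(−4) = −96 ≡ 3, so v_5 = 3^{−1} = 4 (mod 11).
  v = [5, 6, 1, 6, 4].
Step 2: syndromes of r = [8, 7, 6, 4, 6] (all sums mod 11).
  S_0 = Σ v_i r_i = 5·8 + 6·7 + 1·6 + 6·4 + 4·6 = 136 ≡ 4.
  S_1 = Σ v_i α_i r_i = 5·1·8 + 6·3·7 + 1·2·6 + 6·9·4 + 4·5·6 = 514 ≡ 8.
  α_i^2 mod 11 = [1, 9, 4, 4, 3].
  S_2 = Σ v_i α_i^2 r_i = 5·1·8 + 6·9·7 + 1·4·6 + 6·4·4 + 4·3·6 = 610 ≡ 5.
  S = (4, 8, 5) ≠ 0, so r is not a codeword (an error is present).
Step 3: locate the error. For a single error e at position i, S_ℓ = v_i·e·α_i^ℓ, so α_err = S_1/S_0.
  S_0^{−1} = 4^{−1} = 3 (mod 11), so α_err = 8·3 = 24 ≡ 2 = α_3. Error position i = 3.
  Consistency check: S_2/S_1 = 5·7 = 35 ≡ 2 = α_err ✓ (single-error assumption holds).
Step 4: error magnitude e = S_0/v_3 = S_0·∏_{j≠3}(α_3 − α_j) = 4·1 = 4 ≡ 4 (mod 11).
Step 5: correct position 3: c_3 = r_3 − e = 6 − 4 ≡ 2 (mod 11). Hence c = [8, 7, 2, 4, 6].
  Check: interpolating c through the α_i gives m(x) = 3 + 5·x (degree < 2) with m(α_i) = c_i for every i, so c is indeed a codeword.


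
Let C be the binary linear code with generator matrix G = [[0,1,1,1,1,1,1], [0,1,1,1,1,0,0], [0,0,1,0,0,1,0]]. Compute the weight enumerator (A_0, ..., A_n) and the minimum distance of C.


Weight distribution: A_0 = 1, A_2 = 3, A_4 = 3, A_6 = 1. Minimum distance d = 2.

Enumerate all 2^3 = 8 messages m ∈ F_2^3.
For each, compute codeword c = mG in F_2^7, then tally its weight.
  m = 000 → c = 0000000, weight = 0.
  m = 100 → c = 0111111, weight = 6.
  m = 010 → c = 0111100, weight = 4.
  m = 110 → c = 0000011, weight = 2.
  m = 001 → c = 0010010, weight = 2.
  m = 101 → c = 0101101, weight = 4.
  m = 011 → c = 0101110, weight = 4.
  m = 111 → c = 0010001, weight = 2.
Tally weights:
  weight 0: 1 codewords.
  weight 2: 3 codewords.
  weight 4: 3 codewords.
  weight 6: 1 codewords.
Minimum distance d = smallest w > 0 with A_w > 0 = 2.
Sanity: Σ A_w = 8 = 2^3 = 8 ✓.


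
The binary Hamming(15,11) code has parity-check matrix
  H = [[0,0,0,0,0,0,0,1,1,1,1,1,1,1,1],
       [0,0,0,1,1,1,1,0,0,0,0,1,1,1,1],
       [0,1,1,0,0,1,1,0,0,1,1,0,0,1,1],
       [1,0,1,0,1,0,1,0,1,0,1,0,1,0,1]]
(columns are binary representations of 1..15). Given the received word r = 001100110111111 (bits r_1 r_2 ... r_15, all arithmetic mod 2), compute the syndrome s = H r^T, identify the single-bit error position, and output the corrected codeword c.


s = (1, 0, 0, 1)^T, error position = 9, corrected codeword c = 001100111111111

Compute s = H r^T mod 2 one row at a time:
  s_1 = 1 + 0 + 1 + 1 + 1 + 1 + 1 + 1 = 7 ≡ 1 (mod 2).
  s_2 = 1 + 0 + 0 + 1 + 1 + 1 + 1 + 1 = 6 ≡ 0 (mod 2).
  s_3 = 0 + 1 + 0 + 1 + 1 + 1 + 1 + 1 = 6 ≡ 0 (mod 2).
  s_4 = 0 + 1 + 0 + 1 + 0 + 1 + 1 + 1 = 5 ≡ 1 (mod 2).
s = (1, 0, 0, 1)^T — this equals column 9 of H (binary 1001), so error is at position 9.
Correct: flip bit 9 of r = 001100110111111 to get c = 001100111111111.


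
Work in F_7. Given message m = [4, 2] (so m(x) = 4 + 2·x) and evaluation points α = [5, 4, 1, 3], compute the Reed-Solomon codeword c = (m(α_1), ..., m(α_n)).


c = [0, 5, 6, 3]

Message polynomial: m(x) = 4 + 2·x (mod 7).
For each evaluation point α_i, compute m(α_i) mod 7:
  α_1 = 5: Horner steps 2 → 0, so m(5) = 0.
  α_2 = 4: Horner steps 2 → 5, so m(4) = 5.
  α_3 = 1: Horner steps 2 → 6, so m(1) = 6.
  α_4 = 3: Horner steps 2 → 3, so m(3) = 3.
Codeword c = [0, 5, 6, 3] ∈ F_7^4.


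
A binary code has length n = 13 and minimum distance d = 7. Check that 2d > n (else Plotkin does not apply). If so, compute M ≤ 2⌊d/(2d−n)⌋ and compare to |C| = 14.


Plotkin bound M ≤ 14; given |C| = 14 ≤ bound (satisfied).

Check applicability: 2d = 14, n = 13.
2d − n = 1 > 0, so Plotkin applies.
Compute d/(2d−n) = 7/1 ≈ 7.0000.
⌊d/(2d−n)⌋ = 7.
Plotkin bound: M ≤ 2·7 = 14.
Given |C| = 14, check: satisfied.
This |C| is at the Plotkin bound.


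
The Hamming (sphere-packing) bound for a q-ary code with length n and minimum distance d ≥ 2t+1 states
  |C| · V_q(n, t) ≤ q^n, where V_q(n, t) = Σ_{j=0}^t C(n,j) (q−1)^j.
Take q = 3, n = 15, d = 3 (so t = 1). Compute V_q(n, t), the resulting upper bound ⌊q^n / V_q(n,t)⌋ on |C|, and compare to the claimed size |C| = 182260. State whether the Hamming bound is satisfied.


V_q(n, t) = 31, q^n = 14348907, Hamming bound = 462867, |C| = 182260 ≤ bound (satisfied).

Step 1: Compute V_q(n, t) = Σ_{j=0}^1 C(n, j) (q−1)^j.
  j = 0: C(15,0)·(2)^0 = 1·1 = 1.
  j = 1: C(15,1)·(2)^1 = 15·2 = 30.
  V_q(n, t) = 1 + 30 = 31.
Step 2: q^n = 3^15 = 14348907.
Step 3: Hamming bound ⌊q^n / V_q(n,t)⌋ = ⌊14348907/31⌋ = 462867.
Step 4: Compare |C| = 182260 to 462867: satisfied.
The claimed |C| lies below the Hamming bound.


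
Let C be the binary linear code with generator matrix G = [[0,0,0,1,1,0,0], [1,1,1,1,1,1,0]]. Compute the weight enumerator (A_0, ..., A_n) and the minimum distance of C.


Weight distribution: A_0 = 1, A_2 = 1, A_4 = 1, A_6 = 1. Minimum distance d = 2.

Enumerate all 2^2 = 4 messages m ∈ F_2^2.
For each, compute codeword c = mG in F_2^7, then tally its weight.
  m = 00 → c = 0000000, weight = 0.
  m = 10 → c = 0001100, weight = 2.
  m = 01 → c = 1111110, weight = 6.
  m = 11 → c = 1110010, weight = 4.
Tally weights:
  weight 0: 1 codewords.
  weight 2: 1 codewords.
  weight 4: 1 codewords.
  weight 6: 1 codewords.
Minimum distance d = smallest w > 0 with A_w > 0 = 2.
Sanity: Σ A_w = 4 = 2^2 = 4 ✓.


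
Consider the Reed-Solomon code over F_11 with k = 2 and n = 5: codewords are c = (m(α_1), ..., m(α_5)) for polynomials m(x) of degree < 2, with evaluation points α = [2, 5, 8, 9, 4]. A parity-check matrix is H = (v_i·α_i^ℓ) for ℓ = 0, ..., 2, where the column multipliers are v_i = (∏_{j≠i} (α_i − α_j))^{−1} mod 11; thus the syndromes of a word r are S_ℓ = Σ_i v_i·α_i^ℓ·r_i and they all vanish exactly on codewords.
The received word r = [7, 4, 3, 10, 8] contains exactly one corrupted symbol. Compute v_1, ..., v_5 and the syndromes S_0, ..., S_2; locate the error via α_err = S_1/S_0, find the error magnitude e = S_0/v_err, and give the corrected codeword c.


S = (9, 7, 3), error at position 1, error magnitude e = 2, c = [5, 4, 3, 10, 8].

Step 1: column multipliers v_i = (∏_{j≠i}(α_i − α_j))^{−1} mod 11.
  i = 1 (α = 2): (2−5)(2−8)(2−9)(2−4) = (−3)·(−6)·(−7)·(−2) = 252 ≡ 10, so v_1 = 10^{−1} = 10 (mod 11).
  i = 2 (α = 5): (5−2)(5−8)(5−9)(5−4) = 3·(−3)·(−4)·1 = 36 ≡ 3, so v_2 = 3^{−1} = 4 (mod 11).
  i = 3 (α = 8): (8−2)(8−5)(8−9)(8−4) = 6·3·(−1)·4 = −72 ≡ 5, so v_3 = 5^{−1} = 9 (mod 11).
  i = 4 (α = 9): (9−2)(9−5)(9−8)(9−4) = 7·4·1·5 = 140 ≡ 8, so v_4 = 8^{−1} = 7 (mod 11).
  i = 5 (α = 4): (4−2)(4−5)(4−8)(4−9) = 2·(−1)·(−4)·(−5) = −40 ≡ 4, so v_5 = 4^{−1} = 3 (mod 11).
  v = [10, 4, 9, 7, 3].
Step 2: syndromes of r = [7, 4, 3, 10, 8] (all sums mod 11).
  S_0 = Σ v_i r_i = 10·7 + 4·4 + 9·3 + 7·10 + 3·8 = 207 ≡ 9.
  S_1 = Σ v_i α_i r_i = 10·2·7 + 4·5·4 + 9·8·3 + 7·9·10 + 3·4·8 = 1162 ≡ 7.
  α_i^2 mod 11 = [4, 3, 9, 4, 5].
  S_2 = Σ v_i α_i^2 r_i = 10·4·7 + 4·3·4 + 9·9·3 + 7·4·10 + 3·5·8 = 971 ≡ 3.
  S = (9, 7, 3) ≠ 0, so r is not a codeword (an error is present).
Step 3: locate the error. For a single error e at position i, S_ℓ = v_i·e·α_i^ℓ, so α_err = S_1/S_0.
  S_0^{−1} = 9^{−1} = 5 (mod 11), so α_err = 7·5 = 35 ≡ 2 = α_1. Error position i = 1.
  Consistency check: S_2/S_1 = 3·8 = 24 ≡ 2 = α_err ✓ (single-error assumption holds).
Step 4: error magnitude e = S_0/v_1 = S_0·∏_{j≠1}(α_1 − α_j) = 9·10 = 90 ≡ 2 (mod 11).
Step 5: correct position 1: c_1 = r_1 − e = 7 − 2 ≡ 5 (mod 11). Hence c = [5, 4, 3, 10, 8].
  Check: interpolating c through the α_i gives m(x) = 2 + 7·x (degree < 2) with m(α_i) = c_i for every i, so c is indeed a codeword.


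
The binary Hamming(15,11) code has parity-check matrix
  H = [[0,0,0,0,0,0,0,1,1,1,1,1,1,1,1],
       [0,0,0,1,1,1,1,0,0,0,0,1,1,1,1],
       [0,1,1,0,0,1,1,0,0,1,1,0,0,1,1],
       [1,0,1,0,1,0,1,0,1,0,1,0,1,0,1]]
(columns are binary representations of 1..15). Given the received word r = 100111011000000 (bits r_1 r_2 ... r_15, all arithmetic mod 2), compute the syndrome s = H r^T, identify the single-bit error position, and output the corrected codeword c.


s = (0, 1, 1, 1)^T, error position = 7, corrected codeword c = 100111111000000

Compute s = H r^T mod 2 one row at a time:
  s_1 = 1 + 1 + 0 + 0 + 0 + 0 + 0 + 0 = 2 ≡ 0 (mod 2).
  s_2 = 1 + 1 + 1 + 0 + 0 + 0 + 0 + 0 = 3 ≡ 1 (mod 2).
  s_3 = 0 + 0 + 1 + 0 + 0 + 0 + 0 + 0 = 1 ≡ 1 (mod 2).
  s_4 = 1 + 0 + 1 + 0 + 1 + 0 + 0 + 0 = 3 ≡ 1 (mod 2).
s = (0, 1, 1, 1)^T — this equals column 7 of H (binary 0111), so error is at position 7.
Correct: flip bit 7 of r = 100111011000000 to get c = 100111111000000.


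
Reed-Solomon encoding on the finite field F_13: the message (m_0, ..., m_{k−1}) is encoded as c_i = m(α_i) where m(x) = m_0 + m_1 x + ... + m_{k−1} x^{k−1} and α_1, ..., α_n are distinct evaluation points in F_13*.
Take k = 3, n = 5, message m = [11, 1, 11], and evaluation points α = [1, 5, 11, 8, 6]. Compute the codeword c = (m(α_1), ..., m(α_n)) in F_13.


c = [10, 5, 1, 8, 10]

Message polynomial: m(x) = 11 + 1·x + 11·x^2 (mod 13).
For each evaluation point α_i, compute m(α_i) mod 13:
  α_1 = 1: Horner steps 11 → 12 → 10, so m(1) = 10.
  α_2 = 5: Horner steps 11 → 4 → 5, so m(5) = 5.
  α_3 = 11: Horner steps 11 → 5 → 1, so m(11) = 1.
  α_4 = 8: Horner steps 11 → 11 → 8, so m(8) = 8.
  α_5 = 6: Horner steps 11 → 2 → 10, so m(6) = 10.
Codeword c = [10, 5, 1, 8, 10] ∈ F_13^5.


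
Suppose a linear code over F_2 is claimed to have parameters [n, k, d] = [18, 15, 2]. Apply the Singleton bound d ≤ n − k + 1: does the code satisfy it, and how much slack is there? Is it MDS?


Singleton RHS = n − k + 1 = 4, slack = 2, bound satisfied, not MDS.

Singleton bound: d ≤ n − k + 1.
Here n = 18, k = 15, so n − k + 1 = 4.
Given d = 2, check d ≤ 4: YES.
Slack = (n − k + 1) − d = 2.
The code is NOT MDS (slack = 2 > 0).
Description: the claimed parameters are [18, 15, 2]_2; such a code would be non-MDS.
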